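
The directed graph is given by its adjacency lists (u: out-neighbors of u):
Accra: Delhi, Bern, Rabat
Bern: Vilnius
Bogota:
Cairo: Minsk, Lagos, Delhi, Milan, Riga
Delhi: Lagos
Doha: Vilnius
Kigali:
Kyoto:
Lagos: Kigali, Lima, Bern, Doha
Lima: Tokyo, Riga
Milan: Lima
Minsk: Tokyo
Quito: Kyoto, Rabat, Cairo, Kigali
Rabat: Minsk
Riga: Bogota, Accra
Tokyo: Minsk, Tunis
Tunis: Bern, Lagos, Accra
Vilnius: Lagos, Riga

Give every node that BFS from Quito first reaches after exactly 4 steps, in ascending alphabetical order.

Tunis, Vilnius

Level 0: Quito
Level 1: Cairo, Kigali, Kyoto, Rabat
Level 2: Delhi, Lagos, Milan, Minsk, Riga
Level 3: Accra, Bern, Bogota, Doha, Lima, Tokyo
Level 4: Tunis, Vilnius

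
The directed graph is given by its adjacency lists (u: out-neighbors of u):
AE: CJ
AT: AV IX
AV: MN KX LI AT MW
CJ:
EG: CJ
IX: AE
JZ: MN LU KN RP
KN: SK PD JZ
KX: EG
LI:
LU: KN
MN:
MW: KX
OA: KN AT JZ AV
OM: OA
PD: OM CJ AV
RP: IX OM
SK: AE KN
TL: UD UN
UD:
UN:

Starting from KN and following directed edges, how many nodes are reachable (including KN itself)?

BFS from KN visits: KN, SK, PD, JZ, AE, OM, CJ, AV, RP, MN, LU, OA, MW, LI, KX, AT, IX, EG
Reachable nodes: 18 of 21 total.

18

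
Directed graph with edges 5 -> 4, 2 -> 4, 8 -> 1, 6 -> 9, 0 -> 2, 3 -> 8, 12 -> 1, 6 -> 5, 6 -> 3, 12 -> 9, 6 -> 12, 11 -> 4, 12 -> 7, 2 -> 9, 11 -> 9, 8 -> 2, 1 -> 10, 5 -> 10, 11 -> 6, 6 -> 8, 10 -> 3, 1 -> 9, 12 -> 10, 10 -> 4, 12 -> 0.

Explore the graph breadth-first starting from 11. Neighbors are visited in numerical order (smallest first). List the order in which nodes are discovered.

11 -> 4 -> 6 -> 9 -> 3 -> 5 -> 8 -> 12 -> 10 -> 1 -> 2 -> 0 -> 7

Visit 11; enqueue 4, 6, 9 → queue [4, 6, 9]
Visit 4 → queue [6, 9]
Visit 6; enqueue 3, 5, 8, 12 → queue [9, 3, 5, 8, 12]
Visit 9 → queue [3, 5, 8, 12]
Visit 3 → queue [5, 8, 12]
Visit 5; enqueue 10 → queue [8, 12, 10]
Visit 8; enqueue 1, 2 → queue [12, 10, 1, 2]
Visit 12; enqueue 0, 7 → queue [10, 1, 2, 0, 7]
Visit 10 → queue [1, 2, 0, 7]
Visit 1 → queue [2, 0, 7]
Visit 2 → queue [0, 7]
Visit 0 → queue [7]
Visit 7 → queue []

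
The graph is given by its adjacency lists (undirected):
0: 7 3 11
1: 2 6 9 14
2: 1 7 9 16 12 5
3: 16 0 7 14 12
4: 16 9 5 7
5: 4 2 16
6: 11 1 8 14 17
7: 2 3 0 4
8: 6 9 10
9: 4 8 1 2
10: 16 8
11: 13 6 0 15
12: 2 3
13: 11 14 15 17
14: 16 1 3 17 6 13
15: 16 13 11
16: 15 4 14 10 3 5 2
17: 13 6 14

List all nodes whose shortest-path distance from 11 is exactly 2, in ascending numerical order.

1, 3, 7, 8, 14, 16, 17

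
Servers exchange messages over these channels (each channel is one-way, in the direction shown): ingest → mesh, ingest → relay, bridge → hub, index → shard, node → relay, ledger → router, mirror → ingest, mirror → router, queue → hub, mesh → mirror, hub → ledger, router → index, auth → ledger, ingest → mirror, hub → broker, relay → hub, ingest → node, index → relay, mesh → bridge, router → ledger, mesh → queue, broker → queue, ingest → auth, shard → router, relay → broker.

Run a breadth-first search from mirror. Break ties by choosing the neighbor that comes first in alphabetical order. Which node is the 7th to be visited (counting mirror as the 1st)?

Visit mirror; enqueue ingest, router → queue [ingest, router]
Visit ingest; enqueue auth, mesh, node, relay → queue [router, auth, mesh, node, relay]
Visit router; enqueue index, ledger → queue [auth, mesh, node, relay, index, ledger]
Visit auth → queue [mesh, node, relay, index, ledger]
Visit mesh; enqueue bridge, queue → queue [node, relay, index, ledger, bridge, queue]
Visit node → queue [relay, index, ledger, bridge, queue]
Visit relay; enqueue broker, hub → queue [index, ledger, bridge, queue, broker, hub]
Visit index; enqueue shard → queue [ledger, bridge, queue, broker, hub, shard]
Visit ledger → queue [bridge, queue, broker, hub, shard]
Visit bridge → queue [queue, broker, hub, shard]
Visit queue → queue [broker, hub, shard]
Visit broker → queue [hub, shard]
Visit hub → queue [shard]
Visit shard → queue []

Visit order: mirror, ingest, router, auth, mesh, node, relay, index, ledger, bridge, queue, broker, hub, shard

relay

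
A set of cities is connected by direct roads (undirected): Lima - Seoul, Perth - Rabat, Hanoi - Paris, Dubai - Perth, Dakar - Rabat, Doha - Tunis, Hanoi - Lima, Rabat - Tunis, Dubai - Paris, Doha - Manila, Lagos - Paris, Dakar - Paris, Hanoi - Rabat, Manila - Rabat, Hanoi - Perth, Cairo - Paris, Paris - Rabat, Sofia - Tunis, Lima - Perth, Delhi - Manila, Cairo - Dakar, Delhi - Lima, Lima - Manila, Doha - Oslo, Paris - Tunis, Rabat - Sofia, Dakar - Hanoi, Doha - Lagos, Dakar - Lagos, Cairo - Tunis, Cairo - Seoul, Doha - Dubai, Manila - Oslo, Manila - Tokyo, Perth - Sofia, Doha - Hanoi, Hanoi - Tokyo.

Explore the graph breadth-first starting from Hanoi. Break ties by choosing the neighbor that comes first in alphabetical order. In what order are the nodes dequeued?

Hanoi, Dakar, Doha, Lima, Paris, Perth, Rabat, Tokyo, Cairo, Lagos, Dubai, Manila, Oslo, Tunis, Delhi, Seoul, Sofia

Visit Hanoi; enqueue Dakar, Doha, Lima, Paris, Perth, Rabat, Tokyo → queue [Dakar, Doha, Lima, Paris, Perth, Rabat, Tokyo]
Visit Dakar; enqueue Cairo, Lagos → queue [Doha, Lima, Paris, Perth, Rabat, Tokyo, Cairo, Lagos]
Visit Doha; enqueue Dubai, Manila, Oslo, Tunis → queue [Lima, Paris, Perth, Rabat, Tokyo, Cairo, Lagos, Dubai, Manila, Oslo, Tunis]
Visit Lima; enqueue Delhi, Seoul → queue [Paris, Perth, Rabat, Tokyo, Cairo, Lagos, Dubai, Manila, Oslo, Tunis, Delhi, Seoul]
Visit Paris → queue [Perth, Rabat, Tokyo, Cairo, Lagos, Dubai, Manila, Oslo, Tunis, Delhi, Seoul]
Visit Perth; enqueue Sofia → queue [Rabat, Tokyo, Cairo, Lagos, Dubai, Manila, Oslo, Tunis, Delhi, Seoul, Sofia]
Visit Rabat → queue [Tokyo, Cairo, Lagos, Dubai, Manila, Oslo, Tunis, Delhi, Seoul, Sofia]
Visit Tokyo → queue [Cairo, Lagos, Dubai, Manila, Oslo, Tunis, Delhi, Seoul, Sofia]
Visit Cairo → queue [Lagos, Dubai, Manila, Oslo, Tunis, Delhi, Seoul, Sofia]
Visit Lagos → queue [Dubai, Manila, Oslo, Tunis, Delhi, Seoul, Sofia]
Visit Dubai → queue [Manila, Oslo, Tunis, Delhi, Seoul, Sofia]
Visit Manila → queue [Oslo, Tunis, Delhi, Seoul, Sofia]
Visit Oslo → queue [Tunis, Delhi, Seoul, Sofia]
Visit Tunis → queue [Delhi, Seoul, Sofia]
Visit Delhi → queue [Seoul, Sofia]
Visit Seoul → queue [Sofia]
Visit Sofia → queue []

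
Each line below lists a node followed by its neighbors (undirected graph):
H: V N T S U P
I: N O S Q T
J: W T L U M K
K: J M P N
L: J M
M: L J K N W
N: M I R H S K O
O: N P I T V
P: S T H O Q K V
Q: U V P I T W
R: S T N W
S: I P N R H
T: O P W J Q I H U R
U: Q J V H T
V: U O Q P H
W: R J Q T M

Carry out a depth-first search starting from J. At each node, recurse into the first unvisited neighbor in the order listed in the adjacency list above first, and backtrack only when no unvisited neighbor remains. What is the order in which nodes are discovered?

J W R S I N M L K P T O V U Q H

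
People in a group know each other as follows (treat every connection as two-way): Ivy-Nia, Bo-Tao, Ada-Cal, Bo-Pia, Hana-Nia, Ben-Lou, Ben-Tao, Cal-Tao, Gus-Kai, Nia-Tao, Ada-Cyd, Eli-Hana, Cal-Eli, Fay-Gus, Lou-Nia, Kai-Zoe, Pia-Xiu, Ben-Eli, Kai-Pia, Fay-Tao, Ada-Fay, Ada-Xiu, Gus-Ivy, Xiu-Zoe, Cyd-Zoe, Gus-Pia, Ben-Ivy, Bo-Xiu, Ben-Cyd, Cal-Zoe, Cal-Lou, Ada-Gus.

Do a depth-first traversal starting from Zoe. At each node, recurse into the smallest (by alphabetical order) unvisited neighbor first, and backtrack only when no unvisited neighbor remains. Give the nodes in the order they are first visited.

Zoe -> Cal -> Ada -> Cyd -> Ben -> Eli -> Hana -> Nia -> Ivy -> Gus -> Fay -> Tao -> Bo -> Pia -> Kai -> Xiu -> Lou

Visit Zoe
Zoe → Cal
Cal → Ada
Ada → Cyd
Cyd → Ben
Ben → Eli
Eli → Hana
Hana → Nia
Nia → Ivy
Ivy → Gus
Gus → Fay
Fay → Tao
Tao → Bo
Bo → Pia
Pia → Kai
Pia → Xiu
Nia → Lou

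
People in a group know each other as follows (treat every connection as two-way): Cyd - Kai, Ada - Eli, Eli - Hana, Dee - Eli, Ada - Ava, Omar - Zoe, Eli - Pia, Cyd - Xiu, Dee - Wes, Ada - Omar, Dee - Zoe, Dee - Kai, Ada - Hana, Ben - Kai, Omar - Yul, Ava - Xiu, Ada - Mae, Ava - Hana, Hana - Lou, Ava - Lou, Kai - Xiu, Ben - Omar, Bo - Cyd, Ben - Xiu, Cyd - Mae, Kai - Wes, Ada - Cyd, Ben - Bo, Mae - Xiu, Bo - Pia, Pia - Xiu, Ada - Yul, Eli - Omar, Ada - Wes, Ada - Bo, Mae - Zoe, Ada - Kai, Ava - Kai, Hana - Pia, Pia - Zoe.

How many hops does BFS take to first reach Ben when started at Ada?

2

Level 0: Ada
Level 1: Ava, Bo, Cyd, Eli, Hana, Kai, Mae, Omar, Wes, Yul
Level 2: Ben, Dee, Lou, Pia, Xiu, Zoe
Ben first appears at level 2.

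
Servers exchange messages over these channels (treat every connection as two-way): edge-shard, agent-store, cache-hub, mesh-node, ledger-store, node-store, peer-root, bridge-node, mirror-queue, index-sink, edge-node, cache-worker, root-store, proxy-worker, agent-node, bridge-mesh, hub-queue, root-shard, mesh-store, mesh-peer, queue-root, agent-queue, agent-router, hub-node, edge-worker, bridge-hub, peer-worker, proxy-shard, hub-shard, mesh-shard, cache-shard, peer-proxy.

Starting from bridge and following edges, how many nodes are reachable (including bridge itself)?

17

BFS from bridge visits: bridge, hub, mesh, node, cache, queue, shard, peer, store, agent, edge, worker, mirror, root, proxy, ledger, router
Reachable nodes: 17 of 19 total.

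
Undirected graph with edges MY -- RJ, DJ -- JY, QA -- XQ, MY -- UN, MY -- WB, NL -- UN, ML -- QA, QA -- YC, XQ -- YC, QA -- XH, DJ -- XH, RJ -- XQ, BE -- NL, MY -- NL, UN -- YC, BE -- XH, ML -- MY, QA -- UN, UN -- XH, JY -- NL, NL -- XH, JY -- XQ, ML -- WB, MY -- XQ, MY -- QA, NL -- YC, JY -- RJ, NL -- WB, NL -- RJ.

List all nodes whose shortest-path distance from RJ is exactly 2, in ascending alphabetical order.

BE, DJ, ML, QA, UN, WB, XH, YC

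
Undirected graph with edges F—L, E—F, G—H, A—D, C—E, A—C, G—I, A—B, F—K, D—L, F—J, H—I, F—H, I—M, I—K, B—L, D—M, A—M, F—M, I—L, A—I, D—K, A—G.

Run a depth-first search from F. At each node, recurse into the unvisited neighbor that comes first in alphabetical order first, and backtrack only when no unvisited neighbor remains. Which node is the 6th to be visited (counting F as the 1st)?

Visit F
F → E
E → C
C → A
A → B
B → L
L → D
D → K
K → I
I → G
G → H
I → M
F → J

Visit order: F, E, C, A, B, L, D, K, I, G, H, M, J

L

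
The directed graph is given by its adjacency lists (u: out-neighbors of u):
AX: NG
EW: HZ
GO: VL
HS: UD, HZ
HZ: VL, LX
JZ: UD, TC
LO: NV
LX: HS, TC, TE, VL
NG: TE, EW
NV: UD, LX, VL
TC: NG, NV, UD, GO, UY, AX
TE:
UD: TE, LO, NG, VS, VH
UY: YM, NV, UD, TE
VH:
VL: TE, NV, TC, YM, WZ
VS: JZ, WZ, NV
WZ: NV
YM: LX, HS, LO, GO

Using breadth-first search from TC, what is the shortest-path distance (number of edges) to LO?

Level 0: TC
Level 1: AX, GO, NG, NV, UD, UY
Level 2: EW, LO, LX, TE, VH, VL, VS, YM
Level 3: HS, HZ, JZ, WZ
LO first appears at level 2.

2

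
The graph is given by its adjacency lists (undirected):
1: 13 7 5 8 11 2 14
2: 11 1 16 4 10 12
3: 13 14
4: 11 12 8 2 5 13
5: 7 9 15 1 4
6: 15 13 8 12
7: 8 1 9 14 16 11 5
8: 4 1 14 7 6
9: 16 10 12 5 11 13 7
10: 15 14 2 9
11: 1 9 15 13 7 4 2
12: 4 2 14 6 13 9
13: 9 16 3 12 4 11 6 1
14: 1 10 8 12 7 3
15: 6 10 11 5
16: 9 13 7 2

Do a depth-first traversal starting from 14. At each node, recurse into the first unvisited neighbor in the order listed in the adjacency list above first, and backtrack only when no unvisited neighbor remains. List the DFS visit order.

14 → 1 → 13 → 9 → 16 → 7 → 8 → 4 → 11 → 15 → 6 → 12 → 2 → 10 → 5 → 3

Visit 14
14 → 1
1 → 13
13 → 9
9 → 16
16 → 7
7 → 8
8 → 4
4 → 11
11 → 15
15 → 6
6 → 12
12 → 2
2 → 10
15 → 5
13 → 3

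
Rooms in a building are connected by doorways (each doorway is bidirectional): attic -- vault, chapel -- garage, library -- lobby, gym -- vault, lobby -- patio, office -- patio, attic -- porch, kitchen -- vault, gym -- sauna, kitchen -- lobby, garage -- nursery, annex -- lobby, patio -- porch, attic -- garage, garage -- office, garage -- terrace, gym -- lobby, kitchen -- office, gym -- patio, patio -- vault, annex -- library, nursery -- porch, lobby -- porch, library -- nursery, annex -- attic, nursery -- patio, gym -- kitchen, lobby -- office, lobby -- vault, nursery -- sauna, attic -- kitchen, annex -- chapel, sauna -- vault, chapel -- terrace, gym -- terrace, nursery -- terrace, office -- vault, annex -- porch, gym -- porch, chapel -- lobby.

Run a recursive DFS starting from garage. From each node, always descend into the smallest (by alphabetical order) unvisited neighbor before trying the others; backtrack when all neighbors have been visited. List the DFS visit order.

garage → attic → annex → chapel → lobby → gym → kitchen → office → patio → nursery → library → porch → sauna → vault → terrace

Visit garage
garage → attic
attic → annex
annex → chapel
chapel → lobby
lobby → gym
gym → kitchen
kitchen → office
office → patio
patio → nursery
nursery → library
nursery → porch
nursery → sauna
sauna → vault
nursery → terrace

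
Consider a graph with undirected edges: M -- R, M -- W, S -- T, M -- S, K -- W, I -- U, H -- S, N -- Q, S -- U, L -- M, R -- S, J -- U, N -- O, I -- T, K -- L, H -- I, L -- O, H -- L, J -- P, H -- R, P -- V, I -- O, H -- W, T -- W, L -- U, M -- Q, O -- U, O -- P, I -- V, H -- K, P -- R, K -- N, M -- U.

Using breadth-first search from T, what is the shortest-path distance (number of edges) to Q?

3

Level 0: T
Level 1: I, S, W
Level 2: H, K, M, O, R, U, V
Level 3: J, L, N, P, Q
Q first appears at level 3.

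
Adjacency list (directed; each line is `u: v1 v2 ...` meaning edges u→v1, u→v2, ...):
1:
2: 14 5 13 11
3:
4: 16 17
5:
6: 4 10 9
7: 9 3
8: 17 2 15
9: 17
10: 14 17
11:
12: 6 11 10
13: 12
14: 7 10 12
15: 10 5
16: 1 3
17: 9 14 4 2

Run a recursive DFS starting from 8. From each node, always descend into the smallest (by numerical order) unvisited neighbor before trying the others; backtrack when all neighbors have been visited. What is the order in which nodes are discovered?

8 → 2 → 5 → 11 → 13 → 12 → 6 → 4 → 16 → 1 → 3 → 17 → 9 → 14 → 7 → 10 → 15

Visit 8
8 → 2
2 → 5
2 → 11
2 → 13
13 → 12
12 → 6
6 → 4
4 → 16
16 → 1
16 → 3
4 → 17
17 → 9
17 → 14
14 → 7
14 → 10
8 → 15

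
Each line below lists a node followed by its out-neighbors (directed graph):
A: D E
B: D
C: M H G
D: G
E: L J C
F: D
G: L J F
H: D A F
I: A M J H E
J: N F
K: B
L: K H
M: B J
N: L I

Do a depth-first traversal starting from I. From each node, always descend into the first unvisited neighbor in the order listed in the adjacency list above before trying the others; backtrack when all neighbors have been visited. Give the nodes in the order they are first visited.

I, A, D, G, L, K, B, H, F, J, N, E, C, M

Visit I
I → A
A → D
D → G
G → L
L → K
K → B
L → H
H → F
G → J
J → N
A → E
E → C
C → M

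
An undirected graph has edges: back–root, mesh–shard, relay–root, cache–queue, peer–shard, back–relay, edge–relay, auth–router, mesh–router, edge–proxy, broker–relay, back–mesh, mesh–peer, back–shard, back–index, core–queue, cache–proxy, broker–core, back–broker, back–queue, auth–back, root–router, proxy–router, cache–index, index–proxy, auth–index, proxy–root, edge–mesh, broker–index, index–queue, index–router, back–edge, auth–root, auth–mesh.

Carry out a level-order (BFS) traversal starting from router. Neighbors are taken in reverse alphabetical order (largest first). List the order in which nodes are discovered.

router -> root -> proxy -> mesh -> index -> auth -> relay -> back -> edge -> cache -> shard -> peer -> queue -> broker -> core

Visit router; enqueue root, proxy, mesh, index, auth → queue [root, proxy, mesh, index, auth]
Visit root; enqueue relay, back → queue [proxy, mesh, index, auth, relay, back]
Visit proxy; enqueue edge, cache → queue [mesh, index, auth, relay, back, edge, cache]
Visit mesh; enqueue shard, peer → queue [index, auth, relay, back, edge, cache, shard, peer]
Visit index; enqueue queue, broker → queue [auth, relay, back, edge, cache, shard, peer, queue, broker]
Visit auth → queue [relay, back, edge, cache, shard, peer, queue, broker]
Visit relay → queue [back, edge, cache, shard, peer, queue, broker]
Visit back → queue [edge, cache, shard, peer, queue, broker]
Visit edge → queue [cache, shard, peer, queue, broker]
Visit cache → queue [shard, peer, queue, broker]
Visit shard → queue [peer, queue, broker]
Visit peer → queue [queue, broker]
Visit queue; enqueue core → queue [broker, core]
Visit broker → queue [core]
Visit core → queue []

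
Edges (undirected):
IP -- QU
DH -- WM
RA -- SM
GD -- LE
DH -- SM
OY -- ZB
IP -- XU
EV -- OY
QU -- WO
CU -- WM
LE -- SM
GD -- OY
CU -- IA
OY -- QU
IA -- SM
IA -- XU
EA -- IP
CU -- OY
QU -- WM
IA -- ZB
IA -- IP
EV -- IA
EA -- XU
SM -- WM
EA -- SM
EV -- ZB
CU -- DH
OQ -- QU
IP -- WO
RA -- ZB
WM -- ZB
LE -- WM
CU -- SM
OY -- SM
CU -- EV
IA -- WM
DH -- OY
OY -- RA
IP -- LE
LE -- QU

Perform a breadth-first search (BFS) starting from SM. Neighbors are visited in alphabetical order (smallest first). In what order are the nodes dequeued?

Visit SM; enqueue CU, DH, EA, IA, LE, OY, RA, WM → queue [CU, DH, EA, IA, LE, OY, RA, WM]
Visit CU; enqueue EV → queue [DH, EA, IA, LE, OY, RA, WM, EV]
Visit DH → queue [EA, IA, LE, OY, RA, WM, EV]
Visit EA; enqueue IP, XU → queue [IA, LE, OY, RA, WM, EV, IP, XU]
Visit IA; enqueue ZB → queue [LE, OY, RA, WM, EV, IP, XU, ZB]
Visit LE; enqueue GD, QU → queue [OY, RA, WM, EV, IP, XU, ZB, GD, QU]
Visit OY → queue [RA, WM, EV, IP, XU, ZB, GD, QU]
Visit RA → queue [WM, EV, IP, XU, ZB, GD, QU]
Visit WM → queue [EV, IP, XU, ZB, GD, QU]
Visit EV → queue [IP, XU, ZB, GD, QU]
Visit IP; enqueue WO → queue [XU, ZB, GD, QU, WO]
Visit XU → queue [ZB, GD, QU, WO]
Visit ZB → queue [GD, QU, WO]
Visit GD → queue [QU, WO]
Visit QU; enqueue OQ → queue [WO, OQ]
Visit WO → queue [OQ]
Visit OQ → queue []

SM CU DH EA IA LE OY RA WM EV IP XU ZB GD QU WO OQ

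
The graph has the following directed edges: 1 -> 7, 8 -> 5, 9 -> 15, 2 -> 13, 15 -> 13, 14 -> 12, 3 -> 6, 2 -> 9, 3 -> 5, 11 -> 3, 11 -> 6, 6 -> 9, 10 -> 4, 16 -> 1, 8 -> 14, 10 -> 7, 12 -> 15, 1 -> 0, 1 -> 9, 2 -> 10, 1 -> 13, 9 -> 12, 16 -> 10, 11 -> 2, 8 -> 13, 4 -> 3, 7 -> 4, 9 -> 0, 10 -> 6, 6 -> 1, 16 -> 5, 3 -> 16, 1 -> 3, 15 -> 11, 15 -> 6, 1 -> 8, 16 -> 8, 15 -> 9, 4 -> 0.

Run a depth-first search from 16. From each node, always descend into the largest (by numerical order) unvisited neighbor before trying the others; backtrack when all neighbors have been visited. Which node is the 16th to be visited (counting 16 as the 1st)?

14

Visit 16
16 → 10
10 → 7
7 → 4
4 → 3
3 → 6
6 → 9
9 → 15
15 → 13
15 → 11
11 → 2
9 → 12
9 → 0
6 → 1
1 → 8
8 → 14
8 → 5

Visit order: 16, 10, 7, 4, 3, 6, 9, 15, 13, 11, 2, 12, 0, 1, 8, 14, 5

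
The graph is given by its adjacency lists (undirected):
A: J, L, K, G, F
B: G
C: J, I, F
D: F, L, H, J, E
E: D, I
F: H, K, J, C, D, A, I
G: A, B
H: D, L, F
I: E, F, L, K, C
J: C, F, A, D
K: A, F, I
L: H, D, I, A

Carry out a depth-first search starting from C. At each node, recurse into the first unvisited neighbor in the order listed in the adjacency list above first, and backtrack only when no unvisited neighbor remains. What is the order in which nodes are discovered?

C, J, F, H, D, L, I, E, K, A, G, B

Visit C
C → J
J → F
F → H
H → D
D → L
L → I
I → E
I → K
K → A
A → G
G → B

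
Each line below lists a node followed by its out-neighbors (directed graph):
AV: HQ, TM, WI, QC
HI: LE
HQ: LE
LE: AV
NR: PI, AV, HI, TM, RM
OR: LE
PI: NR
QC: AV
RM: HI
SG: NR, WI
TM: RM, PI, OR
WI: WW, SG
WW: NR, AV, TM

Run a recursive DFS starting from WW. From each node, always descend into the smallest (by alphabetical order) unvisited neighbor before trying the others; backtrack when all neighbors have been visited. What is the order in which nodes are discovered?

WW → AV → HQ → LE → QC → TM → OR → PI → NR → HI → RM → WI → SG

Visit WW
WW → AV
AV → HQ
HQ → LE
AV → QC
AV → TM
TM → OR
TM → PI
PI → NR
NR → HI
NR → RM
AV → WI
WI → SG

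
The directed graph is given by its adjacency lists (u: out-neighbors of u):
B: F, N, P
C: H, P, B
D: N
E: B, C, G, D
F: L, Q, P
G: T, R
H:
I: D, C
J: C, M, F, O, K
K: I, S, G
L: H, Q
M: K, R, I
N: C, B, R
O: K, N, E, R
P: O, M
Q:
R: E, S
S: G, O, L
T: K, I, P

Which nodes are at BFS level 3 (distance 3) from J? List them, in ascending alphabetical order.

D, T

Level 0: J
Level 1: C, F, K, M, O
Level 2: B, E, G, H, I, L, N, P, Q, R, S
Level 3: D, T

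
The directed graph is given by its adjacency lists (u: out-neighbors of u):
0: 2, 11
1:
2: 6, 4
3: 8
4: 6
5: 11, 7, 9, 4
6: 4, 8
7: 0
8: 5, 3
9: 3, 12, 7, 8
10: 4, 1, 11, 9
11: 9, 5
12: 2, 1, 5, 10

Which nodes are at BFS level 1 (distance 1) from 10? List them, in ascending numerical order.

Level 0: 10
Level 1: 1, 4, 9, 11
Level 2: 3, 5, 6, 7, 8, 12
Level 3: 0, 2

1, 4, 9, 11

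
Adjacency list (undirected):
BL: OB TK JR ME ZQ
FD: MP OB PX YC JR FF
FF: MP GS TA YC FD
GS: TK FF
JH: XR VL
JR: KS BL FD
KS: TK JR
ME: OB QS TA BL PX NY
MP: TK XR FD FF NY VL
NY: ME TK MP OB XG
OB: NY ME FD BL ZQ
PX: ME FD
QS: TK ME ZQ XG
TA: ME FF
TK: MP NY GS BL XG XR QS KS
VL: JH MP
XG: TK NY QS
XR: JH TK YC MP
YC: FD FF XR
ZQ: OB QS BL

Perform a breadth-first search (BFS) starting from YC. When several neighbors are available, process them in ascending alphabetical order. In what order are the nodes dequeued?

YC, FD, FF, XR, JR, MP, OB, PX, GS, TA, JH, TK, BL, KS, NY, VL, ME, ZQ, QS, XG

Visit YC; enqueue FD, FF, XR → queue [FD, FF, XR]
Visit FD; enqueue JR, MP, OB, PX → queue [FF, XR, JR, MP, OB, PX]
Visit FF; enqueue GS, TA → queue [XR, JR, MP, OB, PX, GS, TA]
Visit XR; enqueue JH, TK → queue [JR, MP, OB, PX, GS, TA, JH, TK]
Visit JR; enqueue BL, KS → queue [MP, OB, PX, GS, TA, JH, TK, BL, KS]
Visit MP; enqueue NY, VL → queue [OB, PX, GS, TA, JH, TK, BL, KS, NY, VL]
Visit OB; enqueue ME, ZQ → queue [PX, GS, TA, JH, TK, BL, KS, NY, VL, ME, ZQ]
Visit PX → queue [GS, TA, JH, TK, BL, KS, NY, VL, ME, ZQ]
Visit GS → queue [TA, JH, TK, BL, KS, NY, VL, ME, ZQ]
Visit TA → queue [JH, TK, BL, KS, NY, VL, ME, ZQ]
Visit JH → queue [TK, BL, KS, NY, VL, ME, ZQ]
Visit TK; enqueue QS, XG → queue [BL, KS, NY, VL, ME, ZQ, QS, XG]
Visit BL → queue [KS, NY, VL, ME, ZQ, QS, XG]
Visit KS → queue [NY, VL, ME, ZQ, QS, XG]
Visit NY → queue [VL, ME, ZQ, QS, XG]
Visit VL → queue [ME, ZQ, QS, XG]
Visit ME → queue [ZQ, QS, XG]
Visit ZQ → queue [QS, XG]
Visit QS → queue [XG]
Visit XG → queue []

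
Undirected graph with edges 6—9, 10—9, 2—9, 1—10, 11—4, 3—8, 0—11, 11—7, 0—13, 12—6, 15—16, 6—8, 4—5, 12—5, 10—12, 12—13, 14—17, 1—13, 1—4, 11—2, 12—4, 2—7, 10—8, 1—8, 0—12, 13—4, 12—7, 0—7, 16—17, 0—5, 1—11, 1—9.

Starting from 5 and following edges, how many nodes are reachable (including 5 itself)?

14

BFS from 5 visits: 5, 12, 4, 0, 13, 10, 7, 6, 11, 1, 9, 8, 2, 3
Reachable nodes: 14 of 18 total.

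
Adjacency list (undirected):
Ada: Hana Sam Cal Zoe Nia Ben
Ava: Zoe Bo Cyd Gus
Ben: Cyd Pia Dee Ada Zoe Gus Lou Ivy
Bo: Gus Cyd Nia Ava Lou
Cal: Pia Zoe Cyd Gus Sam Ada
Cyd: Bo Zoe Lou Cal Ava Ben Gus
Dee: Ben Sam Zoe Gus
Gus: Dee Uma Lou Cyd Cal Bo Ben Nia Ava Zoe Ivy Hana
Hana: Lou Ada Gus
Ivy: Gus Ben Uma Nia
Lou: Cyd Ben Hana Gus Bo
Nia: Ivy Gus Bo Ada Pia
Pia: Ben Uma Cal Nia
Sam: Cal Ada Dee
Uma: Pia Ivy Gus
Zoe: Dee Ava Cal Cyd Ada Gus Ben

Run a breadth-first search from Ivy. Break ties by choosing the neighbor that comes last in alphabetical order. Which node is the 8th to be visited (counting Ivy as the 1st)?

Ada

Visit Ivy; enqueue Uma, Nia, Gus, Ben → queue [Uma, Nia, Gus, Ben]
Visit Uma; enqueue Pia → queue [Nia, Gus, Ben, Pia]
Visit Nia; enqueue Bo, Ada → queue [Gus, Ben, Pia, Bo, Ada]
Visit Gus; enqueue Zoe, Lou, Hana, Dee, Cyd, Cal, Ava → queue [Ben, Pia, Bo, Ada, Zoe, Lou, Hana, Dee, Cyd, Cal, Ava]
Visit Ben → queue [Pia, Bo, Ada, Zoe, Lou, Hana, Dee, Cyd, Cal, Ava]
Visit Pia → queue [Bo, Ada, Zoe, Lou, Hana, Dee, Cyd, Cal, Ava]
Visit Bo → queue [Ada, Zoe, Lou, Hana, Dee, Cyd, Cal, Ava]
Visit Ada; enqueue Sam → queue [Zoe, Lou, Hana, Dee, Cyd, Cal, Ava, Sam]
Visit Zoe → queue [Lou, Hana, Dee, Cyd, Cal, Ava, Sam]
Visit Lou → queue [Hana, Dee, Cyd, Cal, Ava, Sam]
Visit Hana → queue [Dee, Cyd, Cal, Ava, Sam]
Visit Dee → queue [Cyd, Cal, Ava, Sam]
Visit Cyd → queue [Cal, Ava, Sam]
Visit Cal → queue [Ava, Sam]
Visit Ava → queue [Sam]
Visit Sam → queue []

Visit order: Ivy, Uma, Nia, Gus, Ben, Pia, Bo, Ada, Zoe, Lou, Hana, Dee, Cyd, Cal, Ava, Sam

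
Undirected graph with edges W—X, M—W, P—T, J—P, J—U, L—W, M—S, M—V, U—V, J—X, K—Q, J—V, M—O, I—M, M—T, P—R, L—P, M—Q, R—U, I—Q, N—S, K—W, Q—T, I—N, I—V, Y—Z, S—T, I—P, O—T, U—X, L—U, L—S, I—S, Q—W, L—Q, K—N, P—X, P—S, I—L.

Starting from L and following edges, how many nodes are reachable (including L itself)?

16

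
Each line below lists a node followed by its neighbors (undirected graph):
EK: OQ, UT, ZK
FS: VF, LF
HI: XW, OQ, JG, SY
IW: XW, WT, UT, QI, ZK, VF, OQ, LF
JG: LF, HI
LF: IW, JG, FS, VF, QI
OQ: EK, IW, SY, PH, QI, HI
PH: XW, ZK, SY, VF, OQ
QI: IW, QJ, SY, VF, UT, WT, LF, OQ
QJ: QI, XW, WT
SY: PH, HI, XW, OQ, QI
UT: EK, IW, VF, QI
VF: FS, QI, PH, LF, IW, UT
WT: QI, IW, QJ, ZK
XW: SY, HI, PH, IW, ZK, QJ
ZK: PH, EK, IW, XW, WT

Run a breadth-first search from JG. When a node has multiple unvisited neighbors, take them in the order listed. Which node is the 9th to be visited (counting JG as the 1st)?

Visit JG; enqueue LF, HI → queue [LF, HI]
Visit LF; enqueue IW, FS, VF, QI → queue [HI, IW, FS, VF, QI]
Visit HI; enqueue XW, OQ, SY → queue [IW, FS, VF, QI, XW, OQ, SY]
Visit IW; enqueue WT, UT, ZK → queue [FS, VF, QI, XW, OQ, SY, WT, UT, ZK]
Visit FS → queue [VF, QI, XW, OQ, SY, WT, UT, ZK]
Visit VF; enqueue PH → queue [QI, XW, OQ, SY, WT, UT, ZK, PH]
Visit QI; enqueue QJ → queue [XW, OQ, SY, WT, UT, ZK, PH, QJ]
Visit XW → queue [OQ, SY, WT, UT, ZK, PH, QJ]
Visit OQ; enqueue EK → queue [SY, WT, UT, ZK, PH, QJ, EK]
Visit SY → queue [WT, UT, ZK, PH, QJ, EK]
Visit WT → queue [UT, ZK, PH, QJ, EK]
Visit UT → queue [ZK, PH, QJ, EK]
Visit ZK → queue [PH, QJ, EK]
Visit PH → queue [QJ, EK]
Visit QJ → queue [EK]
Visit EK → queue []

Visit order: JG, LF, HI, IW, FS, VF, QI, XW, OQ, SY, WT, UT, ZK, PH, QJ, EK

OQ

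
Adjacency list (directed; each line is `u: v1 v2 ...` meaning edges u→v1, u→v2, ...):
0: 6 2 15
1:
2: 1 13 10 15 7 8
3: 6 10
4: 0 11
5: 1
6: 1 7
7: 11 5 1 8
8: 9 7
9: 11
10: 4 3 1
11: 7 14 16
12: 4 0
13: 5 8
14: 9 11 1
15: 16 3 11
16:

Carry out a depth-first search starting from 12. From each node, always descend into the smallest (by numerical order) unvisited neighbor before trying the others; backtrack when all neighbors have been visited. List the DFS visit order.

12 -> 0 -> 2 -> 1 -> 7 -> 5 -> 8 -> 9 -> 11 -> 14 -> 16 -> 10 -> 3 -> 6 -> 4 -> 13 -> 15

Visit 12
12 → 0
0 → 2
2 → 1
2 → 7
7 → 5
7 → 8
8 → 9
9 → 11
11 → 14
11 → 16
2 → 10
10 → 3
3 → 6
10 → 4
2 → 13
2 → 15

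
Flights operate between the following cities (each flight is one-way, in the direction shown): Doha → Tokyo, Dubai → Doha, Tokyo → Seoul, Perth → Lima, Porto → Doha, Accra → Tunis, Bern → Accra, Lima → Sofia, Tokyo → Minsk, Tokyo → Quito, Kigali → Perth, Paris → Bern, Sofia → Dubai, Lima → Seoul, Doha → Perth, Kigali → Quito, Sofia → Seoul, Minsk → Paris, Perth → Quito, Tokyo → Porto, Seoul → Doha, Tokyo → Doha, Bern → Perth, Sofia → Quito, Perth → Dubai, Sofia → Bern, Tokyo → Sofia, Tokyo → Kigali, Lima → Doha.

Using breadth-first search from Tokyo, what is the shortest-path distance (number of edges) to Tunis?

Level 0: Tokyo
Level 1: Doha, Kigali, Minsk, Porto, Quito, Seoul, Sofia
Level 2: Bern, Dubai, Paris, Perth
Level 3: Accra, Lima
Level 4: Tunis
Tunis first appears at level 4.

4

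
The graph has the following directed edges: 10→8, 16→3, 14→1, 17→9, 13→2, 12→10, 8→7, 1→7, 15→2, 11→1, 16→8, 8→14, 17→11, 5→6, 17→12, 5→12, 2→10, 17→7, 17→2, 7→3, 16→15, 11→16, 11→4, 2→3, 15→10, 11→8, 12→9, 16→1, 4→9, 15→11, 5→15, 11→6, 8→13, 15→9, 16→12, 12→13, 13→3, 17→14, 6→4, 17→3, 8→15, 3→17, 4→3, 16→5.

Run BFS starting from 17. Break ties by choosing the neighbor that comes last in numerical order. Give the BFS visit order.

Visit 17; enqueue 14, 12, 11, 9, 7, 3, 2 → queue [14, 12, 11, 9, 7, 3, 2]
Visit 14; enqueue 1 → queue [12, 11, 9, 7, 3, 2, 1]
Visit 12; enqueue 13, 10 → queue [11, 9, 7, 3, 2, 1, 13, 10]
Visit 11; enqueue 16, 8, 6, 4 → queue [9, 7, 3, 2, 1, 13, 10, 16, 8, 6, 4]
Visit 9 → queue [7, 3, 2, 1, 13, 10, 16, 8, 6, 4]
Visit 7 → queue [3, 2, 1, 13, 10, 16, 8, 6, 4]
Visit 3 → queue [2, 1, 13, 10, 16, 8, 6, 4]
Visit 2 → queue [1, 13, 10, 16, 8, 6, 4]
Visit 1 → queue [13, 10, 16, 8, 6, 4]
Visit 13 → queue [10, 16, 8, 6, 4]
Visit 10 → queue [16, 8, 6, 4]
Visit 16; enqueue 15, 5 → queue [8, 6, 4, 15, 5]
Visit 8 → queue [6, 4, 15, 5]
Visit 6 → queue [4, 15, 5]
Visit 4 → queue [15, 5]
Visit 15 → queue [5]
Visit 5 → queue []

17, 14, 12, 11, 9, 7, 3, 2, 1, 13, 10, 16, 8, 6, 4, 15, 5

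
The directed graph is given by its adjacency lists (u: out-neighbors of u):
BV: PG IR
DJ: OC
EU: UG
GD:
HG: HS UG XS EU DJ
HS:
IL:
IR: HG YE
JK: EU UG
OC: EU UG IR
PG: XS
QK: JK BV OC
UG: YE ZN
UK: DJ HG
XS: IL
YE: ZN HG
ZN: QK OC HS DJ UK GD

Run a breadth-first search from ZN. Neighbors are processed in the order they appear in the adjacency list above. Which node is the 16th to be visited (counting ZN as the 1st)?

XS

Visit ZN; enqueue QK, OC, HS, DJ, UK, GD → queue [QK, OC, HS, DJ, UK, GD]
Visit QK; enqueue JK, BV → queue [OC, HS, DJ, UK, GD, JK, BV]
Visit OC; enqueue EU, UG, IR → queue [HS, DJ, UK, GD, JK, BV, EU, UG, IR]
Visit HS → queue [DJ, UK, GD, JK, BV, EU, UG, IR]
Visit DJ → queue [UK, GD, JK, BV, EU, UG, IR]
Visit UK; enqueue HG → queue [GD, JK, BV, EU, UG, IR, HG]
Visit GD → queue [JK, BV, EU, UG, IR, HG]
Visit JK → queue [BV, EU, UG, IR, HG]
Visit BV; enqueue PG → queue [EU, UG, IR, HG, PG]
Visit EU → queue [UG, IR, HG, PG]
Visit UG; enqueue YE → queue [IR, HG, PG, YE]
Visit IR → queue [HG, PG, YE]
Visit HG; enqueue XS → queue [PG, YE, XS]
Visit PG → queue [YE, XS]
Visit YE → queue [XS]
Visit XS; enqueue IL → queue [IL]
Visit IL → queue []

Visit order: ZN, QK, OC, HS, DJ, UK, GD, JK, BV, EU, UG, IR, HG, PG, YE, XS, IL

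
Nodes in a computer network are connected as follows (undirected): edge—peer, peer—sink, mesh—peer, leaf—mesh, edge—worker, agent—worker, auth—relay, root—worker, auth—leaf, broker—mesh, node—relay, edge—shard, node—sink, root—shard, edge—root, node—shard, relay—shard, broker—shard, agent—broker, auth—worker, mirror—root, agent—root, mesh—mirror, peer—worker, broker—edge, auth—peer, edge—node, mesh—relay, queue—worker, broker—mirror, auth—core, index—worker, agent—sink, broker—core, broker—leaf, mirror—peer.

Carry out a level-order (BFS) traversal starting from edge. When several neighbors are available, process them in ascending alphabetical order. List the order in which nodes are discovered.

Visit edge; enqueue broker, node, peer, root, shard, worker → queue [broker, node, peer, root, shard, worker]
Visit broker; enqueue agent, core, leaf, mesh, mirror → queue [node, peer, root, shard, worker, agent, core, leaf, mesh, mirror]
Visit node; enqueue relay, sink → queue [peer, root, shard, worker, agent, core, leaf, mesh, mirror, relay, sink]
Visit peer; enqueue auth → queue [root, shard, worker, agent, core, leaf, mesh, mirror, relay, sink, auth]
Visit root → queue [shard, worker, agent, core, leaf, mesh, mirror, relay, sink, auth]
Visit shard → queue [worker, agent, core, leaf, mesh, mirror, relay, sink, auth]
Visit worker; enqueue index, queue → queue [agent, core, leaf, mesh, mirror, relay, sink, auth, index, queue]
Visit agent → queue [core, leaf, mesh, mirror, relay, sink, auth, index, queue]
Visit core → queue [leaf, mesh, mirror, relay, sink, auth, index, queue]
Visit leaf → queue [mesh, mirror, relay, sink, auth, index, queue]
Visit mesh → queue [mirror, relay, sink, auth, index, queue]
Visit mirror → queue [relay, sink, auth, index, queue]
Visit relay → queue [sink, auth, index, queue]
Visit sink → queue [auth, index, queue]
Visit auth → queue [index, queue]
Visit index → queue [queue]
Visit queue → queue []

edge, broker, node, peer, root, shard, worker, agent, core, leaf, mesh, mirror, relay, sink, auth, index, queue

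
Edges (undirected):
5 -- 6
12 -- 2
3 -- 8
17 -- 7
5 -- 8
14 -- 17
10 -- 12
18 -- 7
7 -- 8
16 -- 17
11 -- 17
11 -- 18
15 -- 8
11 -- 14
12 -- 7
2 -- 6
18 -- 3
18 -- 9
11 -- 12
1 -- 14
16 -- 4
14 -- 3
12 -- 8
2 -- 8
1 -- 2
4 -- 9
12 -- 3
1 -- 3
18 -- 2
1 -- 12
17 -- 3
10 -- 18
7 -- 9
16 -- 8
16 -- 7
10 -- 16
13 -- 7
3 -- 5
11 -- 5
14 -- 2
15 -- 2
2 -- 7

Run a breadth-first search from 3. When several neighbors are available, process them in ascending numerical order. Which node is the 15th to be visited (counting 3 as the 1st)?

10

Visit 3; enqueue 1, 5, 8, 12, 14, 17, 18 → queue [1, 5, 8, 12, 14, 17, 18]
Visit 1; enqueue 2 → queue [5, 8, 12, 14, 17, 18, 2]
Visit 5; enqueue 6, 11 → queue [8, 12, 14, 17, 18, 2, 6, 11]
Visit 8; enqueue 7, 15, 16 → queue [12, 14, 17, 18, 2, 6, 11, 7, 15, 16]
Visit 12; enqueue 10 → queue [14, 17, 18, 2, 6, 11, 7, 15, 16, 10]
Visit 14 → queue [17, 18, 2, 6, 11, 7, 15, 16, 10]
Visit 17 → queue [18, 2, 6, 11, 7, 15, 16, 10]
Visit 18; enqueue 9 → queue [2, 6, 11, 7, 15, 16, 10, 9]
Visit 2 → queue [6, 11, 7, 15, 16, 10, 9]
Visit 6 → queue [11, 7, 15, 16, 10, 9]
Visit 11 → queue [7, 15, 16, 10, 9]
Visit 7; enqueue 13 → queue [15, 16, 10, 9, 13]
Visit 15 → queue [16, 10, 9, 13]
Visit 16; enqueue 4 → queue [10, 9, 13, 4]
Visit 10 → queue [9, 13, 4]
Visit 9 → queue [13, 4]
Visit 13 → queue [4]
Visit 4 → queue []

Visit order: 3, 1, 5, 8, 12, 14, 17, 18, 2, 6, 11, 7, 15, 16, 10, 9, 13, 4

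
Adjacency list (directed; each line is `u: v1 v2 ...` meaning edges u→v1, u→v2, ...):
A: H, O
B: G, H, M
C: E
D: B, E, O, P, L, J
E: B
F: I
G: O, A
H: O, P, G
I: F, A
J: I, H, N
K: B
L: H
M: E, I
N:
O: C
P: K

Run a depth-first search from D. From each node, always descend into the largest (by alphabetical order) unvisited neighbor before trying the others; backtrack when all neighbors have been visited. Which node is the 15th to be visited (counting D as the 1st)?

J

Visit D
D → P
P → K
K → B
B → M
M → I
I → F
I → A
A → O
O → C
C → E
A → H
H → G
D → L
D → J
J → N

Visit order: D, P, K, B, M, I, F, A, O, C, E, H, G, L, J, N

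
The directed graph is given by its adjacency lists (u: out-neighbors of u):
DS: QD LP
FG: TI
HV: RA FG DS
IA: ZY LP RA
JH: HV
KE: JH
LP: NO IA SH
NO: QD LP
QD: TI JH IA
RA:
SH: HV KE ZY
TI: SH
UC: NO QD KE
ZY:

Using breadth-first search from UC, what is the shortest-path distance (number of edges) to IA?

2

Level 0: UC
Level 1: KE, NO, QD
Level 2: IA, JH, LP, TI
Level 3: HV, RA, SH, ZY
Level 4: DS, FG
IA first appears at level 2.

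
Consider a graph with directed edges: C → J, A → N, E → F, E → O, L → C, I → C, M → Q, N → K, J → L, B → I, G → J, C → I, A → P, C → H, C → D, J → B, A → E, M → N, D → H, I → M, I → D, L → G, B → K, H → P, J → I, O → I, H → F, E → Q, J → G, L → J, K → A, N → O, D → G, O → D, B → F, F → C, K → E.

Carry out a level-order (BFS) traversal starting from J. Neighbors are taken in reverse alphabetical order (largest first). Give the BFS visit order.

J → L → I → G → B → C → M → D → K → F → H → Q → N → E → A → P → O

Visit J; enqueue L, I, G, B → queue [L, I, G, B]
Visit L; enqueue C → queue [I, G, B, C]
Visit I; enqueue M, D → queue [G, B, C, M, D]
Visit G → queue [B, C, M, D]
Visit B; enqueue K, F → queue [C, M, D, K, F]
Visit C; enqueue H → queue [M, D, K, F, H]
Visit M; enqueue Q, N → queue [D, K, F, H, Q, N]
Visit D → queue [K, F, H, Q, N]
Visit K; enqueue E, A → queue [F, H, Q, N, E, A]
Visit F → queue [H, Q, N, E, A]
Visit H; enqueue P → queue [Q, N, E, A, P]
Visit Q → queue [N, E, A, P]
Visit N; enqueue O → queue [E, A, P, O]
Visit E → queue [A, P, O]
Visit A → queue [P, O]
Visit P → queue [O]
Visit O → queue []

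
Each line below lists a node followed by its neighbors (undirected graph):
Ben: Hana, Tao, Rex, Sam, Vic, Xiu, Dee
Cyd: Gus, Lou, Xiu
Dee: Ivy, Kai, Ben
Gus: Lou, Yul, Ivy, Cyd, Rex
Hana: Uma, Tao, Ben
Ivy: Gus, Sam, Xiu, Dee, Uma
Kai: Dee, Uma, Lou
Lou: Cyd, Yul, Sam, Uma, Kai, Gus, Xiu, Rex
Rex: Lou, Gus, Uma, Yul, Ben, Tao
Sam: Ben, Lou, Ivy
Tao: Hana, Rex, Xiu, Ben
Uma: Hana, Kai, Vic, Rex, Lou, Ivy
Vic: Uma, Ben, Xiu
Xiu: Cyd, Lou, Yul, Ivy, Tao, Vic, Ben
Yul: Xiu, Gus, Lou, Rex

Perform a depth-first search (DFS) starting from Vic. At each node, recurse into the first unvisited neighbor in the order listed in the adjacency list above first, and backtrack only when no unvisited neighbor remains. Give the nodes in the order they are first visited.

Visit Vic
Vic → Uma
Uma → Hana
Hana → Tao
Tao → Rex
Rex → Lou
Lou → Cyd
Cyd → Gus
Gus → Yul
Yul → Xiu
Xiu → Ivy
Ivy → Sam
Sam → Ben
Ben → Dee
Dee → Kai

Vic → Uma → Hana → Tao → Rex → Lou → Cyd → Gus → Yul → Xiu → Ivy → Sam → Ben → Dee → Kai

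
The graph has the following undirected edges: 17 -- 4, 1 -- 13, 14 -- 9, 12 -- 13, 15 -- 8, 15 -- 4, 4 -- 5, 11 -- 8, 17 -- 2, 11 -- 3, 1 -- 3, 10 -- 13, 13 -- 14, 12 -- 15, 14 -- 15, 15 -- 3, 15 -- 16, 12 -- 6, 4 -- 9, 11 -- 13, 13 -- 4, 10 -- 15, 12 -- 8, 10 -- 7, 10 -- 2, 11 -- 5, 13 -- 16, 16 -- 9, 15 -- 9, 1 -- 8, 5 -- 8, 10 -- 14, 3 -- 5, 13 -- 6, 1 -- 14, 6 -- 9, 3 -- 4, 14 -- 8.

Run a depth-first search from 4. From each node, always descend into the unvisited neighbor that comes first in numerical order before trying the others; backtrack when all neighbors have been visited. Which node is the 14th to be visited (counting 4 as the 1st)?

Visit 4
4 → 3
3 → 1
1 → 8
8 → 5
5 → 11
11 → 13
13 → 6
6 → 9
9 → 14
14 → 10
10 → 2
2 → 17
10 → 7
10 → 15
15 → 12
15 → 16

Visit order: 4, 3, 1, 8, 5, 11, 13, 6, 9, 14, 10, 2, 17, 7, 15, 12, 16

7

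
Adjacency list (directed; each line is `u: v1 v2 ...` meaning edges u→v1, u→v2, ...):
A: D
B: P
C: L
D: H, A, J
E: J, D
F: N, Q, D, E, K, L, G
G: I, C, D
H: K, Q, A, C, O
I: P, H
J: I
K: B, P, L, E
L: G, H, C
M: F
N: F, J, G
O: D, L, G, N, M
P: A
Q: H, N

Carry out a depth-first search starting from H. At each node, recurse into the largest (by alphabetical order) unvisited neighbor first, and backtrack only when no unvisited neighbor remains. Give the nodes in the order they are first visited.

Visit H
H → Q
Q → N
N → J
J → I
I → P
P → A
A → D
N → G
G → C
C → L
N → F
F → K
K → E
K → B
H → O
O → M

H, Q, N, J, I, P, A, D, G, C, L, F, K, E, B, O, M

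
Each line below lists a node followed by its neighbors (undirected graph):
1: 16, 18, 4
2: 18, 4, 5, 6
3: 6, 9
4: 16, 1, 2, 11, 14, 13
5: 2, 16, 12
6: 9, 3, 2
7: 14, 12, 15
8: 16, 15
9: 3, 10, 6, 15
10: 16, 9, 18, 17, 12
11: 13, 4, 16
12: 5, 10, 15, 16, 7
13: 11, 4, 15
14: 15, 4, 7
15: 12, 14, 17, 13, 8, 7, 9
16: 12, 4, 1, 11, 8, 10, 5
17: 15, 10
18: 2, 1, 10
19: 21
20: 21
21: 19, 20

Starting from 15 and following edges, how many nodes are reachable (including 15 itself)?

18

BFS from 15 visits: 15, 17, 14, 13, 12, 9, 8, 7, 10, 4, 11, 16, 5, 6, 3, 18, 2, 1
Reachable nodes: 18 of 21 total.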